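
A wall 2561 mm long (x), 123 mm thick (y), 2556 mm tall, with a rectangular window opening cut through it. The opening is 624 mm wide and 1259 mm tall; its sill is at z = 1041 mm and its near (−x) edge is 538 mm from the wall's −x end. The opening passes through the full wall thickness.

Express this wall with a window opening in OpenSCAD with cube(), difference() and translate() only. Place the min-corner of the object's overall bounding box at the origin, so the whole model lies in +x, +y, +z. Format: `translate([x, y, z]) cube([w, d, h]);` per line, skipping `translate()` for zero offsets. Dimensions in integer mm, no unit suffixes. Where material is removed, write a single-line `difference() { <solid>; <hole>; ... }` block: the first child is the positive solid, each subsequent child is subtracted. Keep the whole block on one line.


difference() { cube([2561, 123, 2556]); translate([538, 0, 1041]) cube([624, 123, 1259]); }


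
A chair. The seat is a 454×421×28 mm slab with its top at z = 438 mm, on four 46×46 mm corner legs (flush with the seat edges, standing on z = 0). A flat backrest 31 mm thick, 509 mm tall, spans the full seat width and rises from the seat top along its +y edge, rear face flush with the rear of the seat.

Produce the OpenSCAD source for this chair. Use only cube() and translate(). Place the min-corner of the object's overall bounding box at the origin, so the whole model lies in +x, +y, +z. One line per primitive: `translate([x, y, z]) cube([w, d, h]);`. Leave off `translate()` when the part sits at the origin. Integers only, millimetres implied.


// leg_h = 438 - 28 = 410
translate([0, 0, 410]) cube([454, 421, 28]);
cube([46, 46, 410]);
translate([408, 0, 0]) cube([46, 46, 410]);
translate([0, 375, 0]) cube([46, 46, 410]);
translate([408, 375, 0]) cube([46, 46, 410]);
translate([0, 390, 438]) cube([454, 31, 509]);


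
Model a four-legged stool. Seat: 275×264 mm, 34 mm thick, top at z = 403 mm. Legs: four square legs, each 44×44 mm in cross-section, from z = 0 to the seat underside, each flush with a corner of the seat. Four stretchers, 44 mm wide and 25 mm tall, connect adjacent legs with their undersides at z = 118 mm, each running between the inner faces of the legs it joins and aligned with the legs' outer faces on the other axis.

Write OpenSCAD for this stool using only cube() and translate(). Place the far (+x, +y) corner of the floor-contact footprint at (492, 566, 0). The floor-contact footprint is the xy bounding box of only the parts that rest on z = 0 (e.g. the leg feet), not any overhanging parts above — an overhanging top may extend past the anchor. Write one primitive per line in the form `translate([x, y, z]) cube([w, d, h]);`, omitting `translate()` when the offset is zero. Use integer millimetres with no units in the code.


// leg_h = 403 - 34 = 369
// stretcher span = 275 - 2*44 = 187
translate([217, 302, 369]) cube([275, 264, 34]);
translate([217, 302, 0]) cube([44, 44, 369]);
translate([448, 302, 0]) cube([44, 44, 369]);
translate([217, 522, 0]) cube([44, 44, 369]);
translate([448, 522, 0]) cube([44, 44, 369]);
translate([261, 302, 118]) cube([187, 44, 25]);
translate([261, 522, 118]) cube([187, 44, 25]);
translate([217, 346, 118]) cube([44, 176, 25]);
translate([448, 346, 118]) cube([44, 176, 25]);


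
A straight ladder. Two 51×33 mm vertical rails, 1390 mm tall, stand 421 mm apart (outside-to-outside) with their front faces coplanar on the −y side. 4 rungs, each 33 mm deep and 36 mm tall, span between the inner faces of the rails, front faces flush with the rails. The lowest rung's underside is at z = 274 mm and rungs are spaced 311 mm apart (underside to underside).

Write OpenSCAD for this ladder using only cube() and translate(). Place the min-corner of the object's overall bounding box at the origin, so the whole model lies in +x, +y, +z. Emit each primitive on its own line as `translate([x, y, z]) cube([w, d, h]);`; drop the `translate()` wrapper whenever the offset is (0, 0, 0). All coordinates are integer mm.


cube([51, 33, 1390]);
translate([370, 0, 0]) cube([51, 33, 1390]);
translate([51, 0, 274]) cube([319, 33, 36]);
translate([51, 0, 585]) cube([319, 33, 36]);
translate([51, 0, 896]) cube([319, 33, 36]);
translate([51, 0, 1207]) cube([319, 33, 36]);


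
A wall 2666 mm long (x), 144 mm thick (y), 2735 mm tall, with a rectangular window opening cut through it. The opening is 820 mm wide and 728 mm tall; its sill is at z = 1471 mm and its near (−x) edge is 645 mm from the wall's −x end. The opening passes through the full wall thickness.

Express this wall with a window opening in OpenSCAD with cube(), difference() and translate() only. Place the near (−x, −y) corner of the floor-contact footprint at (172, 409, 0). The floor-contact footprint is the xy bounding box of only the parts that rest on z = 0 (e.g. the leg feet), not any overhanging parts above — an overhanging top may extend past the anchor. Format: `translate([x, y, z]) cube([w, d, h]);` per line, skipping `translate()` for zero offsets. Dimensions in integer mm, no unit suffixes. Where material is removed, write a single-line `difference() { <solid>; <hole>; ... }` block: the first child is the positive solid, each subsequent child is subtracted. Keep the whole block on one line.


difference() { translate([172, 409, 0]) cube([2666, 144, 2735]); translate([817, 409, 1471]) cube([820, 144, 728]); }


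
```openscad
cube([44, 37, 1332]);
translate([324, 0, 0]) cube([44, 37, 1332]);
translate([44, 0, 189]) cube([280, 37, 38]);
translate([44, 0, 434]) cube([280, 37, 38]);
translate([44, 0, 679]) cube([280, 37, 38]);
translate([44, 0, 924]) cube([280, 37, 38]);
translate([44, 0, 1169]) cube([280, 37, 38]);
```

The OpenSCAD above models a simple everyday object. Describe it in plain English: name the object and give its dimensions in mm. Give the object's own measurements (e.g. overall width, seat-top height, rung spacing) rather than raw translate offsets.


A straight ladder. Two 44×37 mm vertical rails, 1332 mm tall, stand 368 mm apart (outside-to-outside) with their front faces coplanar on the −y side. 5 rungs, each 37 mm deep and 38 mm tall, span between the inner faces of the rails, front faces flush with the rails. The lowest rung's underside is at z = 189 mm and rungs are spaced 245 mm apart (underside to underside).


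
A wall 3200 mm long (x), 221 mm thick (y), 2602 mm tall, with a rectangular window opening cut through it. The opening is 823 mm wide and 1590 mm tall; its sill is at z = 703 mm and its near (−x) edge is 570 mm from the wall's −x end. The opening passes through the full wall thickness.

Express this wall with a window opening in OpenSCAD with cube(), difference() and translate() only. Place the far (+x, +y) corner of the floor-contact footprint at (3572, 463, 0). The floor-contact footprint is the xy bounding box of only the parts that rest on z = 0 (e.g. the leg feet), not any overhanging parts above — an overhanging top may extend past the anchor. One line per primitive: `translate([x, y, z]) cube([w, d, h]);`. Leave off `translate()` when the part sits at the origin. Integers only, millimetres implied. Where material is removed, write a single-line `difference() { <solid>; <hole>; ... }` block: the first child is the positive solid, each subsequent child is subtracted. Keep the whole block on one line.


difference() { translate([372, 242, 0]) cube([3200, 221, 2602]); translate([942, 242, 703]) cube([823, 221, 1590]); }


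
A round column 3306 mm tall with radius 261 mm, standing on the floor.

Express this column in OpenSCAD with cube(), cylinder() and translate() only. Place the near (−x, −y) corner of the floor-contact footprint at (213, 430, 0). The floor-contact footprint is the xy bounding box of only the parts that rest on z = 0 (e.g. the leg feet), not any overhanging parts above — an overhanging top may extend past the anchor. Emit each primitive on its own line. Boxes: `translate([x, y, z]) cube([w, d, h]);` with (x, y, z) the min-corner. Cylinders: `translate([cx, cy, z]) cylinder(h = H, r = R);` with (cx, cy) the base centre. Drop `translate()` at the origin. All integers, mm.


translate([474, 691, 0]) cylinder(h = 3306, r = 261);


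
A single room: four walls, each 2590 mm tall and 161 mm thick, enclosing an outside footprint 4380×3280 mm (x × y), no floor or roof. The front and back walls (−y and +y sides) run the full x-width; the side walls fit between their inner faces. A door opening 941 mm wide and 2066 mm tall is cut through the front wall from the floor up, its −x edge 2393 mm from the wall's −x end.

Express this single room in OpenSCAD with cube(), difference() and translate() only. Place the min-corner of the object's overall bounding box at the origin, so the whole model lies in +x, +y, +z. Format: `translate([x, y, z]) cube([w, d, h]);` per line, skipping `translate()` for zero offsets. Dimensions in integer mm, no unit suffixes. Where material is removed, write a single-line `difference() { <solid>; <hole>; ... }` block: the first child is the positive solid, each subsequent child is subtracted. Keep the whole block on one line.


difference() { cube([4380, 161, 2590]); translate([2393, 0, 0]) cube([941, 161, 2066]); }
translate([0, 3119, 0]) cube([4380, 161, 2590]);
translate([0, 161, 0]) cube([161, 2958, 2590]);
translate([4219, 161, 0]) cube([161, 2958, 2590]);


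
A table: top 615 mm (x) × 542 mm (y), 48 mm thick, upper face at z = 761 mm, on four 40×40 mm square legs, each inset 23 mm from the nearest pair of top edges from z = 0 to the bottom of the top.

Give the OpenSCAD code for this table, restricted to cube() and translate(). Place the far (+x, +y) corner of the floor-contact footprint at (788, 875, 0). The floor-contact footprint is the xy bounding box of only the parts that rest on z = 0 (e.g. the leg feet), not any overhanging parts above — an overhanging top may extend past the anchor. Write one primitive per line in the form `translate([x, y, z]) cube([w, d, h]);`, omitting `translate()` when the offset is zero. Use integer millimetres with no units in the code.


translate([196, 356, 713]) cube([615, 542, 48]);
translate([219, 379, 0]) cube([40, 40, 713]);
translate([748, 379, 0]) cube([40, 40, 713]);
translate([219, 835, 0]) cube([40, 40, 713]);
translate([748, 835, 0]) cube([40, 40, 713]);


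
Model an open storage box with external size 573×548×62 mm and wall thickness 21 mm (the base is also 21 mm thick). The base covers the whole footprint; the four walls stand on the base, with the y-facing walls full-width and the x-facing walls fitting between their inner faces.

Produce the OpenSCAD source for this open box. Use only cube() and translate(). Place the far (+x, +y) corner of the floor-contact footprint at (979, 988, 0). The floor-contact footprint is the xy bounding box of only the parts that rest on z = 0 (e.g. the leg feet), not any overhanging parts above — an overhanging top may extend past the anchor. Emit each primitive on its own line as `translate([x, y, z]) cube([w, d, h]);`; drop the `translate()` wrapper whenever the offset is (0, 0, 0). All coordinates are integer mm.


translate([406, 440, 0]) cube([573, 548, 21]);
translate([406, 440, 21]) cube([573, 21, 41]);
translate([406, 967, 21]) cube([573, 21, 41]);
translate([406, 461, 21]) cube([21, 506, 41]);
translate([958, 461, 21]) cube([21, 506, 41]);


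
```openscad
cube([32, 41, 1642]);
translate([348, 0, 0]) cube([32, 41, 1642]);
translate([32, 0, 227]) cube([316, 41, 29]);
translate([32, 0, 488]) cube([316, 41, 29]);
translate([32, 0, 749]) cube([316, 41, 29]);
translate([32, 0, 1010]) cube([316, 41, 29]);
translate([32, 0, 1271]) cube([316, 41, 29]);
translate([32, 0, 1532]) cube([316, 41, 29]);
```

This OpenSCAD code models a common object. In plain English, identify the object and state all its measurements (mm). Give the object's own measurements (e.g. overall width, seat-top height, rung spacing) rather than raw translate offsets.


A straight ladder. Two 32×41 mm vertical rails, 1642 mm tall, stand 380 mm apart (outside-to-outside) with their front faces coplanar on the −y side. 6 rungs, each 41 mm deep and 29 mm tall, span between the inner faces of the rails, front faces flush with the rails. The lowest rung's underside is at z = 227 mm and rungs are spaced 261 mm apart (underside to underside).


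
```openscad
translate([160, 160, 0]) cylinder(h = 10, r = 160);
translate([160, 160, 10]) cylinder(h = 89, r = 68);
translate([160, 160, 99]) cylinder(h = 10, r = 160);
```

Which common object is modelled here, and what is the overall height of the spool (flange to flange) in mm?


A spool. The overall height is 109 mm.

Three coaxial cylinders, large–small–large — a spool. Two 10 mm flanges and a 89 mm core give 10 + 89 + 10 = 109 mm.


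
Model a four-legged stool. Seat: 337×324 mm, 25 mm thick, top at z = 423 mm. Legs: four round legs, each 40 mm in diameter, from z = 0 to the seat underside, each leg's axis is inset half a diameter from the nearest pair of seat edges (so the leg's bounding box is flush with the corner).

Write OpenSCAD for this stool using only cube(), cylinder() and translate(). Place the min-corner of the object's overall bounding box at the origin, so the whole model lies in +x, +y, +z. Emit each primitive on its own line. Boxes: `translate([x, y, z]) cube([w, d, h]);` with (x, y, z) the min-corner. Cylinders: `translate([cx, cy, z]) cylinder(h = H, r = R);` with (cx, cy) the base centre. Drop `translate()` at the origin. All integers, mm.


translate([0, 0, 398]) cube([337, 324, 25]);
translate([20, 20, 0]) cylinder(h = 398, r = 20);
translate([317, 20, 0]) cylinder(h = 398, r = 20);
translate([20, 304, 0]) cylinder(h = 398, r = 20);
translate([317, 304, 0]) cylinder(h = 398, r = 20);


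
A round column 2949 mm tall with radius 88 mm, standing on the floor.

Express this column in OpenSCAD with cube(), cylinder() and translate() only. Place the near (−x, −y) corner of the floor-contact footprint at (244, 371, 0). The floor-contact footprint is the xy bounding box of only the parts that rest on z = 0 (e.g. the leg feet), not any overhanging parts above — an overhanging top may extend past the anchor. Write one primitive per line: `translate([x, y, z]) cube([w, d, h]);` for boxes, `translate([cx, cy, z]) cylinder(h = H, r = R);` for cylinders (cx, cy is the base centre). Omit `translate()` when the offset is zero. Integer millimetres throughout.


translate([332, 459, 0]) cylinder(h = 2949, r = 88);


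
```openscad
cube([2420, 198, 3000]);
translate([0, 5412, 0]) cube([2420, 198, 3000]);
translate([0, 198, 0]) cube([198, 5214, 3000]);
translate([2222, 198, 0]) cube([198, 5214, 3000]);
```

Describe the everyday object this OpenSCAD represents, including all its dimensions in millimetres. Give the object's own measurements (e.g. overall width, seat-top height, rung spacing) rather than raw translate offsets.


The wall frame of a small rectangular building: four walls, each 3000 mm tall and 198 mm thick, enclosing a footprint 2420 mm (x) by 5610 mm (y) outside-to-outside, with no floor or roof. The front and back walls (the −y and +y sides) span the full width; the two side walls fit between them.


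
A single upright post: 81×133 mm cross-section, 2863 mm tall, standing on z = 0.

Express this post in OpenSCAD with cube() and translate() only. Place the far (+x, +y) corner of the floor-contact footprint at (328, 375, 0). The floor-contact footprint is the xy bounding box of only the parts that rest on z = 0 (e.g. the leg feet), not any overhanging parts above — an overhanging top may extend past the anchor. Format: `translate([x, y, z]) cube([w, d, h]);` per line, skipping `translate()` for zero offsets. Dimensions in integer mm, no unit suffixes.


translate([247, 242, 0]) cube([81, 133, 2863]);


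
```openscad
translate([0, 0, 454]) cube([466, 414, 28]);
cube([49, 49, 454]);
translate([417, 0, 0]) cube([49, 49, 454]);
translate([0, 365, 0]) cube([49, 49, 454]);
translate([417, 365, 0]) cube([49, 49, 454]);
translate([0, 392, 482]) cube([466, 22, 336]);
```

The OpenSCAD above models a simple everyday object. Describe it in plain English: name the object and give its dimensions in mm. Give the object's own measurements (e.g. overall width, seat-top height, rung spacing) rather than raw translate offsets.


A chair. The seat is a 466×414×28 mm slab with its top at z = 482 mm, on four 49×49 mm corner legs (flush with the seat edges, standing on z = 0). A flat backrest 22 mm thick, 336 mm tall, spans the full seat width and rises from the seat top along its +y edge, rear face flush with the rear of the seat.


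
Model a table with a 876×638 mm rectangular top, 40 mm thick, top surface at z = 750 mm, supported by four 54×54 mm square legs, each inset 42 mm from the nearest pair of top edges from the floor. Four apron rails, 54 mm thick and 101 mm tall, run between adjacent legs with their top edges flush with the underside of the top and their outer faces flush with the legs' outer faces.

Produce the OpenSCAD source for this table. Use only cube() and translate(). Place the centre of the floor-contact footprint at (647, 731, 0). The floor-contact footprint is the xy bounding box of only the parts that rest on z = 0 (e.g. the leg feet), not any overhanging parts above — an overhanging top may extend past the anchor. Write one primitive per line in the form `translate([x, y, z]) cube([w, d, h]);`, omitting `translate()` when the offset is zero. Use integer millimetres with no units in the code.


// leg_h = 750 - 40 = 710
// apron z = 710 - 101 = 609
translate([209, 412, 710]) cube([876, 638, 40]);
translate([251, 454, 0]) cube([54, 54, 710]);
translate([989, 454, 0]) cube([54, 54, 710]);
translate([251, 954, 0]) cube([54, 54, 710]);
translate([989, 954, 0]) cube([54, 54, 710]);
translate([305, 454, 609]) cube([684, 54, 101]);
translate([305, 954, 609]) cube([684, 54, 101]);
translate([251, 508, 609]) cube([54, 446, 101]);
translate([989, 508, 609]) cube([54, 446, 101]);


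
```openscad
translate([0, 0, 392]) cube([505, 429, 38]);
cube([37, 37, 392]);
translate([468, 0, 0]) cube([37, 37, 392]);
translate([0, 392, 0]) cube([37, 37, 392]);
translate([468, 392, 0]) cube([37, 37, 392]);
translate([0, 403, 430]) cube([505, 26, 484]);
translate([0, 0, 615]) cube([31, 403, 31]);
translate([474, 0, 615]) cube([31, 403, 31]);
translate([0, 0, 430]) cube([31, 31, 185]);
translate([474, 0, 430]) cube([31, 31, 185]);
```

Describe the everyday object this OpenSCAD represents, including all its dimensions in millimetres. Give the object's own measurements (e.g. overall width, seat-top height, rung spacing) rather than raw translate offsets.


A chair. The seat is a 505×429×38 mm slab with its top at z = 430 mm, on four 37×37 mm corner legs (flush with the seat edges, standing on z = 0). A flat backrest 26 mm thick, 484 mm tall, spans the full seat width and rises from the seat top along its +y edge, rear face flush with the rear of the seat. Two armrests of 31×31 mm section run along each side from the seat's front edge to the front of the backrest, top faces 216 mm above the seat top and outer faces flush with the seat's x-edges; a 31×31 mm post under the front of each armrest stands on the seat at the front corner.


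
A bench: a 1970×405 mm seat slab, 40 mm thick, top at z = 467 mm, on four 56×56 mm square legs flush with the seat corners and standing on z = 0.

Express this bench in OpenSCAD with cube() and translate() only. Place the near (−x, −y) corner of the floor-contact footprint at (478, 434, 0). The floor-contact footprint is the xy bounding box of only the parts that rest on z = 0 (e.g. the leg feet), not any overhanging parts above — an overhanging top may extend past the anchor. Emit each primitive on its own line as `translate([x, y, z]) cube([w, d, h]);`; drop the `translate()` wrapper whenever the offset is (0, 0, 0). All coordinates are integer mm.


translate([478, 434, 427]) cube([1970, 405, 40]);
translate([478, 434, 0]) cube([56, 56, 427]);
translate([478, 783, 0]) cube([56, 56, 427]);
translate([2392, 434, 0]) cube([56, 56, 427]);
translate([2392, 783, 0]) cube([56, 56, 427]);


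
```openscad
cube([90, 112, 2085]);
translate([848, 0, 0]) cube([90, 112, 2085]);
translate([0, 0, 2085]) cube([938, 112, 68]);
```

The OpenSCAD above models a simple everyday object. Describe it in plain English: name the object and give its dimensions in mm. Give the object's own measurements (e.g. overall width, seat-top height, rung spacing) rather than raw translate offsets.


A door frame. The clear opening is 758 mm wide and 2085 mm high. Two 90 mm wide jambs, 112 mm deep, stand either side of the opening from the floor to the top of the opening. A 68 mm thick head sits across the top of both jambs, spanning the full outside width of the frame.


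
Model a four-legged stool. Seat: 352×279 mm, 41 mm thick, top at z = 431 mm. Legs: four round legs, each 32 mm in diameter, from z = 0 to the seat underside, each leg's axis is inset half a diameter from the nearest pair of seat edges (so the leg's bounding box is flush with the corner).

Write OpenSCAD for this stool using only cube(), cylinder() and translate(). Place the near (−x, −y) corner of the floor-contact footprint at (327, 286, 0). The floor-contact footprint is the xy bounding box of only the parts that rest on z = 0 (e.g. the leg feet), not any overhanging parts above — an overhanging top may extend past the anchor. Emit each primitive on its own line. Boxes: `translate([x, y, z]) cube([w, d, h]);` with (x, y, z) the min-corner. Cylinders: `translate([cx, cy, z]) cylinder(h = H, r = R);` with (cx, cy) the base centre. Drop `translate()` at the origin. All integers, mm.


// leg_h = 431 - 41 = 390
translate([327, 286, 390]) cube([352, 279, 41]);
translate([343, 302, 0]) cylinder(h = 390, r = 16);
translate([663, 302, 0]) cylinder(h = 390, r = 16);
translate([343, 549, 0]) cylinder(h = 390, r = 16);
translate([663, 549, 0]) cylinder(h = 390, r = 16);


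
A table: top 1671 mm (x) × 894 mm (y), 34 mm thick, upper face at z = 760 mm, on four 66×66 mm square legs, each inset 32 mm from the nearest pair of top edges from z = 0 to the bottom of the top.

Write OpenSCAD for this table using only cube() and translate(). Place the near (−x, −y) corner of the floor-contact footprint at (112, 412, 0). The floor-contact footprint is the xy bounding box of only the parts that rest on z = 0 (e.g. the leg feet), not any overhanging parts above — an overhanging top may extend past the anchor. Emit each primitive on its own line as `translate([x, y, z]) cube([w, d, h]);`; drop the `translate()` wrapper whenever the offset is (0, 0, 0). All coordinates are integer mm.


// leg_h = 760 - 34 = 726
translate([80, 380, 726]) cube([1671, 894, 34]);
translate([112, 412, 0]) cube([66, 66, 726]);
translate([1653, 412, 0]) cube([66, 66, 726]);
translate([112, 1176, 0]) cube([66, 66, 726]);
translate([1653, 1176, 0]) cube([66, 66, 726]);


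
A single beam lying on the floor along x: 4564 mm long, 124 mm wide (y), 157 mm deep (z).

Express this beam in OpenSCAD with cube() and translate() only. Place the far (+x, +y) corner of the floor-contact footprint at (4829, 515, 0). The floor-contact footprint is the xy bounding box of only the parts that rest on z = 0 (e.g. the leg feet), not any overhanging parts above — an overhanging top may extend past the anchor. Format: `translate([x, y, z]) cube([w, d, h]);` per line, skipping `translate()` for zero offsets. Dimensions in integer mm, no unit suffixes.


translate([265, 391, 0]) cube([4564, 124, 157]);


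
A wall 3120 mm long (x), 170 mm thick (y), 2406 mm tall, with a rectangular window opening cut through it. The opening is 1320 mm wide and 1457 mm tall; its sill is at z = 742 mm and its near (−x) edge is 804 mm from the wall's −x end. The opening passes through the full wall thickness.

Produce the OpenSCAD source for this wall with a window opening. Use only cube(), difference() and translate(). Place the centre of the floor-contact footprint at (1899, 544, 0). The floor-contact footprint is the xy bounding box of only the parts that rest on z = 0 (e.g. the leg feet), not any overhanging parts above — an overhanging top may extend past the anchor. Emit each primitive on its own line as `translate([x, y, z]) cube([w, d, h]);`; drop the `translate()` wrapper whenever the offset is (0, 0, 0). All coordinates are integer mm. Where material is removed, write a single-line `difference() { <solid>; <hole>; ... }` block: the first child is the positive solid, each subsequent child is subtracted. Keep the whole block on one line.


difference() { translate([339, 459, 0]) cube([3120, 170, 2406]); translate([1143, 459, 742]) cube([1320, 170, 1457]); }


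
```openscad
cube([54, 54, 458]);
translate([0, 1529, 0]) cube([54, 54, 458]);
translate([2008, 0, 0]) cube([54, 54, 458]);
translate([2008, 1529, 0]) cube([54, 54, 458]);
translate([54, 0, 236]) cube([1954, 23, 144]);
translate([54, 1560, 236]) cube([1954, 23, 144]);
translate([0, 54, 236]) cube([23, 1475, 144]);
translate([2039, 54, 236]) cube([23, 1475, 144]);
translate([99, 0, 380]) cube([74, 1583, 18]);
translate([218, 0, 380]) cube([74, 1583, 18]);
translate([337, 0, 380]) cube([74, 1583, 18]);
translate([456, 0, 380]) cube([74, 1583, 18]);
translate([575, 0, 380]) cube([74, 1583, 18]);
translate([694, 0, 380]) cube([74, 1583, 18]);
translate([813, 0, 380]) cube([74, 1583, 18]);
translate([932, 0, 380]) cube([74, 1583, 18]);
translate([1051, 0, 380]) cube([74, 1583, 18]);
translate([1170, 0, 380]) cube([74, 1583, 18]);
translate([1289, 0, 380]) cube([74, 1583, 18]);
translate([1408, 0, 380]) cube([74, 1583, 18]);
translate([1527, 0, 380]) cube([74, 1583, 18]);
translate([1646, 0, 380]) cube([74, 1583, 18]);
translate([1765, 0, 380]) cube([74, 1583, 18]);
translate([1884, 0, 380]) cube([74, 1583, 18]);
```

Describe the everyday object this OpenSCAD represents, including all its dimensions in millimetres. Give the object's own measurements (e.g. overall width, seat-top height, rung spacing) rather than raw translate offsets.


A bed frame 2062 mm long (x) by 1583 mm wide (y). Four 54×54 mm corner posts, 458 mm tall, at the corners of the footprint. Four rails of 23 mm thickness and 144 mm height run between adjacent posts with their undersides at z = 236 mm, their outer faces flush with the outside of the frame (the two x-running rails run between the posts' inner faces; the two y-running rails run between the posts' inner faces). 16 slats, each 74 mm wide (x) and 18 mm thick, lie across the top of the two x-running rails, running the full 1583 mm width of the frame in y; along x they sit between the end posts with a 45 mm gap after the −x posts and between neighbouring slats, leaving 50 mm before the +x posts.


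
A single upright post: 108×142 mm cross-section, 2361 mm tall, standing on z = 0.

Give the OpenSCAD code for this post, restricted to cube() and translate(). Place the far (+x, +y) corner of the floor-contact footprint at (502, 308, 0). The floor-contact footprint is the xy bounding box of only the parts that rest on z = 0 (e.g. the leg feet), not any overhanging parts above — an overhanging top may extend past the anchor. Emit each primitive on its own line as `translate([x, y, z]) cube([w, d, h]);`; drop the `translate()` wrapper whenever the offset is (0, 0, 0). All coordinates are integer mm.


translate([394, 166, 0]) cube([108, 142, 2361]);


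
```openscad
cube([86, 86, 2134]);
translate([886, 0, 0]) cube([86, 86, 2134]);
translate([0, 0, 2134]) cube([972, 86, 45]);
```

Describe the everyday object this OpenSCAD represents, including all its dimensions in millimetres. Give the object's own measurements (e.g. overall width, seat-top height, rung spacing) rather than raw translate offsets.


A door frame. The clear opening is 800 mm wide and 2134 mm high. Two 86 mm wide jambs, 86 mm deep, stand either side of the opening from the floor to the top of the opening. A 45 mm thick head sits across the top of both jambs, spanning the full outside width of the frame.


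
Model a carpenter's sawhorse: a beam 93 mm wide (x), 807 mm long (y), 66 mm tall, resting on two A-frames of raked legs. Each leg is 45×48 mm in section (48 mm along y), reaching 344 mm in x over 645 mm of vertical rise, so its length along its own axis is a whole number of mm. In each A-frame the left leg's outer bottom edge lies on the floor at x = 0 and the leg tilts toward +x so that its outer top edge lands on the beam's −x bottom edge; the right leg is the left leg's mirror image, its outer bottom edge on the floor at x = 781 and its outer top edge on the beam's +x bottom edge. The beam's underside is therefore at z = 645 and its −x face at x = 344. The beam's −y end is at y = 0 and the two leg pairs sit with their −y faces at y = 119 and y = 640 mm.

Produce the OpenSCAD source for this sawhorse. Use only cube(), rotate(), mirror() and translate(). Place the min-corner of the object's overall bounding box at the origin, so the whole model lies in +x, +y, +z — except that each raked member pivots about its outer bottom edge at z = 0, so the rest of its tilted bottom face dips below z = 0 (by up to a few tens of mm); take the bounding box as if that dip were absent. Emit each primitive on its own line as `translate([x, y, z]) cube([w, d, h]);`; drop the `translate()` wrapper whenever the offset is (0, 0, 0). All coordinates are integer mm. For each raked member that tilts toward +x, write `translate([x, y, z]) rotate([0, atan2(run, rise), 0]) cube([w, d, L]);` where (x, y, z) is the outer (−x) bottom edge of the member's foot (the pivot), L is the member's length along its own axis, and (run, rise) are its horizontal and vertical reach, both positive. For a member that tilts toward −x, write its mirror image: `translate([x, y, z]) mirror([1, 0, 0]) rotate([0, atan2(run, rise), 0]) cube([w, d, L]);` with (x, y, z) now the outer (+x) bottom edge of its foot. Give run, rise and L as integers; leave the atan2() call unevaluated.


translate([344, 0, 645]) cube([93, 807, 66]);
translate([0, 119, 0]) rotate([0, atan2(344, 645), 0]) cube([45, 48, 731]);
translate([781, 119, 0]) mirror([1, 0, 0]) rotate([0, atan2(344, 645), 0]) cube([45, 48, 731]);
translate([0, 640, 0]) rotate([0, atan2(344, 645), 0]) cube([45, 48, 731]);
translate([781, 640, 0]) mirror([1, 0, 0]) rotate([0, atan2(344, 645), 0]) cube([45, 48, 731]);


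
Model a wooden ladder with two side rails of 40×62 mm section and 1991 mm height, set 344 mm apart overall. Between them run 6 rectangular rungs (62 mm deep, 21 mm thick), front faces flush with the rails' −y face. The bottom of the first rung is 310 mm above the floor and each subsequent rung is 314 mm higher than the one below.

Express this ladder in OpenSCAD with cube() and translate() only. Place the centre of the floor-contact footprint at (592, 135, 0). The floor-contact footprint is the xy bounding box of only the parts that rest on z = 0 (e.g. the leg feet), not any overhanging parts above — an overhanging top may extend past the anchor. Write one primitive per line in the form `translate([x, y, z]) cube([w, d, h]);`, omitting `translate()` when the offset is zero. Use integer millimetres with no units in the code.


// rung span = 344 - 2*40 = 264
// rung[k] z = 310 + k*314
translate([420, 104, 0]) cube([40, 62, 1991]);
translate([724, 104, 0]) cube([40, 62, 1991]);
translate([460, 104, 310]) cube([264, 62, 21]);
translate([460, 104, 624]) cube([264, 62, 21]);
translate([460, 104, 938]) cube([264, 62, 21]);
translate([460, 104, 1252]) cube([264, 62, 21]);
translate([460, 104, 1566]) cube([264, 62, 21]);
translate([460, 104, 1880]) cube([264, 62, 21]);


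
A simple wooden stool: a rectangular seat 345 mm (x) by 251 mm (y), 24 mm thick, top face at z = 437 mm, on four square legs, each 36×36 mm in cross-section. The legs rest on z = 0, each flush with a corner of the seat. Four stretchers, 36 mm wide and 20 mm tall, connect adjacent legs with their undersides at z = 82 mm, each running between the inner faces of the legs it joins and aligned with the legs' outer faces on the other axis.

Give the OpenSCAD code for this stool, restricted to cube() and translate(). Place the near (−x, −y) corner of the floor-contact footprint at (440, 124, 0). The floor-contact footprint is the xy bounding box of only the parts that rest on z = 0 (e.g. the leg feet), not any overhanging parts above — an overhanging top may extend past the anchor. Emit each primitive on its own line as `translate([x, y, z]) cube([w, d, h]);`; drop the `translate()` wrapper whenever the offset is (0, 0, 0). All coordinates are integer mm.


translate([440, 124, 413]) cube([345, 251, 24]);
translate([440, 124, 0]) cube([36, 36, 413]);
translate([749, 124, 0]) cube([36, 36, 413]);
translate([440, 339, 0]) cube([36, 36, 413]);
translate([749, 339, 0]) cube([36, 36, 413]);
translate([476, 124, 82]) cube([273, 36, 20]);
translate([476, 339, 82]) cube([273, 36, 20]);
translate([440, 160, 82]) cube([36, 179, 20]);
translate([749, 160, 82]) cube([36, 179, 20]);


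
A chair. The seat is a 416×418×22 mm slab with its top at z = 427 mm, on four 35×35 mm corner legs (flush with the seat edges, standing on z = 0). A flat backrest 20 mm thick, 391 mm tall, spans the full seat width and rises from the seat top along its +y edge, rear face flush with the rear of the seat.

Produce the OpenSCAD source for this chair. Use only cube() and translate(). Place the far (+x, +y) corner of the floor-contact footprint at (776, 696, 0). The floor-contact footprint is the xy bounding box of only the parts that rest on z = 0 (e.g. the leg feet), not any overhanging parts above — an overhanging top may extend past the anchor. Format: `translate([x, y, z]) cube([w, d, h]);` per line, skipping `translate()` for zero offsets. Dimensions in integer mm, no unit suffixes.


// leg_h = 427 - 22 = 405
translate([360, 278, 405]) cube([416, 418, 22]);
translate([360, 278, 0]) cube([35, 35, 405]);
translate([741, 278, 0]) cube([35, 35, 405]);
translate([360, 661, 0]) cube([35, 35, 405]);
translate([741, 661, 0]) cube([35, 35, 405]);
translate([360, 676, 427]) cube([416, 20, 391]);


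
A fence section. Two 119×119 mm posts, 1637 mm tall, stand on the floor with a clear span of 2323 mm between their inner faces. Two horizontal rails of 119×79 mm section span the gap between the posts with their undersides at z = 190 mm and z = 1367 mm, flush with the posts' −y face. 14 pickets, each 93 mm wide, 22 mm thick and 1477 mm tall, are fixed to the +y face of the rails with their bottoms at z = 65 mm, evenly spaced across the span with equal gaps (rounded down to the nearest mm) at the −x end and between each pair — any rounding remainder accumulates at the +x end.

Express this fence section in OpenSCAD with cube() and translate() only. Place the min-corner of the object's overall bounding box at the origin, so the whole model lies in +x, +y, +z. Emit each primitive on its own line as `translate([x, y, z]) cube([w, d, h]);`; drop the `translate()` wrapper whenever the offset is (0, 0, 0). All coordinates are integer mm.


cube([119, 119, 1637]);
translate([2442, 0, 0]) cube([119, 119, 1637]);
translate([119, 0, 190]) cube([2323, 119, 79]);
translate([119, 0, 1367]) cube([2323, 119, 79]);
translate([187, 119, 65]) cube([93, 22, 1477]);
translate([348, 119, 65]) cube([93, 22, 1477]);
translate([509, 119, 65]) cube([93, 22, 1477]);
translate([670, 119, 65]) cube([93, 22, 1477]);
translate([831, 119, 65]) cube([93, 22, 1477]);
translate([992, 119, 65]) cube([93, 22, 1477]);
translate([1153, 119, 65]) cube([93, 22, 1477]);
translate([1314, 119, 65]) cube([93, 22, 1477]);
translate([1475, 119, 65]) cube([93, 22, 1477]);
translate([1636, 119, 65]) cube([93, 22, 1477]);
translate([1797, 119, 65]) cube([93, 22, 1477]);
translate([1958, 119, 65]) cube([93, 22, 1477]);
translate([2119, 119, 65]) cube([93, 22, 1477]);
translate([2280, 119, 65]) cube([93, 22, 1477]);


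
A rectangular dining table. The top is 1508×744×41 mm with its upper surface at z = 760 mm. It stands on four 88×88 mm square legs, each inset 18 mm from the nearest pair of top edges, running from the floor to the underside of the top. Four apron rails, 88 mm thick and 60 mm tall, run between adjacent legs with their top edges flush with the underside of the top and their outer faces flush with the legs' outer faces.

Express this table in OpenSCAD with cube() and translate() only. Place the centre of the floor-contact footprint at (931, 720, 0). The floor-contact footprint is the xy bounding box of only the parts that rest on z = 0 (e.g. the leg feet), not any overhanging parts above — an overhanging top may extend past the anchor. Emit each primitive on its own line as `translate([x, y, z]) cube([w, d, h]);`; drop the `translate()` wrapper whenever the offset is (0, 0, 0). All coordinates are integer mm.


translate([177, 348, 719]) cube([1508, 744, 41]);
translate([195, 366, 0]) cube([88, 88, 719]);
translate([1579, 366, 0]) cube([88, 88, 719]);
translate([195, 986, 0]) cube([88, 88, 719]);
translate([1579, 986, 0]) cube([88, 88, 719]);
translate([283, 366, 659]) cube([1296, 88, 60]);
translate([283, 986, 659]) cube([1296, 88, 60]);
translate([195, 454, 659]) cube([88, 532, 60]);
translate([1579, 454, 659]) cube([88, 532, 60]);


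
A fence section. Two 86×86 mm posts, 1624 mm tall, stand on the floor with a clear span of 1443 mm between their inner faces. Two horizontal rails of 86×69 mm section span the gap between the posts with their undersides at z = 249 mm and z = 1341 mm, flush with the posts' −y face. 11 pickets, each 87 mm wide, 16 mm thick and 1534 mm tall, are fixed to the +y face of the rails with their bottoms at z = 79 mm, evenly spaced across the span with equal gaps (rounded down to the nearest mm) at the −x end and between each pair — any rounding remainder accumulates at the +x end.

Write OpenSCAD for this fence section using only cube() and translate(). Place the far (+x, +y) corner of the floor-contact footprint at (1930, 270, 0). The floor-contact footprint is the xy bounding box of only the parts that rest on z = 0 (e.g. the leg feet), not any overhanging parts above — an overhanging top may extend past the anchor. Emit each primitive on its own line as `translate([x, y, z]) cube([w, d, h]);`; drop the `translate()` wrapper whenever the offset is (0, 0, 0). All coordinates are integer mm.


translate([315, 184, 0]) cube([86, 86, 1624]);
translate([1844, 184, 0]) cube([86, 86, 1624]);
translate([401, 184, 249]) cube([1443, 86, 69]);
translate([401, 184, 1341]) cube([1443, 86, 69]);
translate([441, 270, 79]) cube([87, 16, 1534]);
translate([568, 270, 79]) cube([87, 16, 1534]);
translate([695, 270, 79]) cube([87, 16, 1534]);
translate([822, 270, 79]) cube([87, 16, 1534]);
translate([949, 270, 79]) cube([87, 16, 1534]);
translate([1076, 270, 79]) cube([87, 16, 1534]);
translate([1203, 270, 79]) cube([87, 16, 1534]);
translate([1330, 270, 79]) cube([87, 16, 1534]);
translate([1457, 270, 79]) cube([87, 16, 1534]);
translate([1584, 270, 79]) cube([87, 16, 1534]);
translate([1711, 270, 79]) cube([87, 16, 1534]);


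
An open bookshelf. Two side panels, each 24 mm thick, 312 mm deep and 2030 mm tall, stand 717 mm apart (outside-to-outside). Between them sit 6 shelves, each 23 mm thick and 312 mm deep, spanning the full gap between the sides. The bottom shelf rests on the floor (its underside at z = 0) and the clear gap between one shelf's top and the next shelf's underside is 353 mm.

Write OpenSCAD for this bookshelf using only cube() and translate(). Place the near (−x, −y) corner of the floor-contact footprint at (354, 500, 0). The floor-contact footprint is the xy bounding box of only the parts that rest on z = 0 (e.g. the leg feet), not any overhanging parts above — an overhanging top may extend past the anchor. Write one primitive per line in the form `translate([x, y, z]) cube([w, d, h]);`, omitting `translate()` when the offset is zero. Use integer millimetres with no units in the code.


translate([354, 500, 0]) cube([24, 312, 2030]);
translate([1047, 500, 0]) cube([24, 312, 2030]);
translate([378, 500, 0]) cube([669, 312, 23]);
translate([378, 500, 376]) cube([669, 312, 23]);
translate([378, 500, 752]) cube([669, 312, 23]);
translate([378, 500, 1128]) cube([669, 312, 23]);
translate([378, 500, 1504]) cube([669, 312, 23]);
translate([378, 500, 1880]) cube([669, 312, 23]);
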